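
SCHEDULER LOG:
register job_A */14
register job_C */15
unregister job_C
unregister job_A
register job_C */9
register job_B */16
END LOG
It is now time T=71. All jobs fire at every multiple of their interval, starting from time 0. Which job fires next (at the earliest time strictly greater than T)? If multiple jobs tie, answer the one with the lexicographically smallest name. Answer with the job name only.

Answer: job_C

Derivation:
Op 1: register job_A */14 -> active={job_A:*/14}
Op 2: register job_C */15 -> active={job_A:*/14, job_C:*/15}
Op 3: unregister job_C -> active={job_A:*/14}
Op 4: unregister job_A -> active={}
Op 5: register job_C */9 -> active={job_C:*/9}
Op 6: register job_B */16 -> active={job_B:*/16, job_C:*/9}
  job_B: interval 16, next fire after T=71 is 80
  job_C: interval 9, next fire after T=71 is 72
Earliest = 72, winner (lex tiebreak) = job_C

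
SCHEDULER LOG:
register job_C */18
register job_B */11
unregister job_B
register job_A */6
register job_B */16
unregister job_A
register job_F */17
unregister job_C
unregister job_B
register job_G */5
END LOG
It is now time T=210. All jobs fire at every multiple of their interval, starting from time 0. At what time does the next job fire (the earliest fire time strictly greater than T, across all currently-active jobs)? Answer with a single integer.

Answer: 215

Derivation:
Op 1: register job_C */18 -> active={job_C:*/18}
Op 2: register job_B */11 -> active={job_B:*/11, job_C:*/18}
Op 3: unregister job_B -> active={job_C:*/18}
Op 4: register job_A */6 -> active={job_A:*/6, job_C:*/18}
Op 5: register job_B */16 -> active={job_A:*/6, job_B:*/16, job_C:*/18}
Op 6: unregister job_A -> active={job_B:*/16, job_C:*/18}
Op 7: register job_F */17 -> active={job_B:*/16, job_C:*/18, job_F:*/17}
Op 8: unregister job_C -> active={job_B:*/16, job_F:*/17}
Op 9: unregister job_B -> active={job_F:*/17}
Op 10: register job_G */5 -> active={job_F:*/17, job_G:*/5}
  job_F: interval 17, next fire after T=210 is 221
  job_G: interval 5, next fire after T=210 is 215
Earliest fire time = 215 (job job_G)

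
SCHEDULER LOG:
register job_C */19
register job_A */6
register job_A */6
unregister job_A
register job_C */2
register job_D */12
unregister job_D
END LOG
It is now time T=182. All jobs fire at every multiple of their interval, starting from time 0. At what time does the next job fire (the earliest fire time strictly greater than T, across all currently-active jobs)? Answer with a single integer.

Op 1: register job_C */19 -> active={job_C:*/19}
Op 2: register job_A */6 -> active={job_A:*/6, job_C:*/19}
Op 3: register job_A */6 -> active={job_A:*/6, job_C:*/19}
Op 4: unregister job_A -> active={job_C:*/19}
Op 5: register job_C */2 -> active={job_C:*/2}
Op 6: register job_D */12 -> active={job_C:*/2, job_D:*/12}
Op 7: unregister job_D -> active={job_C:*/2}
  job_C: interval 2, next fire after T=182 is 184
Earliest fire time = 184 (job job_C)

Answer: 184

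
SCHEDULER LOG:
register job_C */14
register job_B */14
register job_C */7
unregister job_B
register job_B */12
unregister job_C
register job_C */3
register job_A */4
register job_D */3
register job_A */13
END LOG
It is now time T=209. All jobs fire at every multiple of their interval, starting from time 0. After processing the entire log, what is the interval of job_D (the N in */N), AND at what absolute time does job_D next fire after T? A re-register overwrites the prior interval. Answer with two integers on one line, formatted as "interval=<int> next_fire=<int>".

Answer: interval=3 next_fire=210

Derivation:
Op 1: register job_C */14 -> active={job_C:*/14}
Op 2: register job_B */14 -> active={job_B:*/14, job_C:*/14}
Op 3: register job_C */7 -> active={job_B:*/14, job_C:*/7}
Op 4: unregister job_B -> active={job_C:*/7}
Op 5: register job_B */12 -> active={job_B:*/12, job_C:*/7}
Op 6: unregister job_C -> active={job_B:*/12}
Op 7: register job_C */3 -> active={job_B:*/12, job_C:*/3}
Op 8: register job_A */4 -> active={job_A:*/4, job_B:*/12, job_C:*/3}
Op 9: register job_D */3 -> active={job_A:*/4, job_B:*/12, job_C:*/3, job_D:*/3}
Op 10: register job_A */13 -> active={job_A:*/13, job_B:*/12, job_C:*/3, job_D:*/3}
Final interval of job_D = 3
Next fire of job_D after T=209: (209//3+1)*3 = 210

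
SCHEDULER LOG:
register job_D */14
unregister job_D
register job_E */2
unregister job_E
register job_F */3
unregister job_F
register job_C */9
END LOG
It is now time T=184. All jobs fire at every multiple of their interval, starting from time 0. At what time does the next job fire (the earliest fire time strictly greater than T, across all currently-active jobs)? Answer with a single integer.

Answer: 189

Derivation:
Op 1: register job_D */14 -> active={job_D:*/14}
Op 2: unregister job_D -> active={}
Op 3: register job_E */2 -> active={job_E:*/2}
Op 4: unregister job_E -> active={}
Op 5: register job_F */3 -> active={job_F:*/3}
Op 6: unregister job_F -> active={}
Op 7: register job_C */9 -> active={job_C:*/9}
  job_C: interval 9, next fire after T=184 is 189
Earliest fire time = 189 (job job_C)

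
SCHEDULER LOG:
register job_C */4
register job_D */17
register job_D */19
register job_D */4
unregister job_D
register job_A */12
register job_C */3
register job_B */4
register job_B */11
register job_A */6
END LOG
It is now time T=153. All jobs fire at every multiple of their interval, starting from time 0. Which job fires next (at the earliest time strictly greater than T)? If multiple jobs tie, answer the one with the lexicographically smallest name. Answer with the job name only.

Op 1: register job_C */4 -> active={job_C:*/4}
Op 2: register job_D */17 -> active={job_C:*/4, job_D:*/17}
Op 3: register job_D */19 -> active={job_C:*/4, job_D:*/19}
Op 4: register job_D */4 -> active={job_C:*/4, job_D:*/4}
Op 5: unregister job_D -> active={job_C:*/4}
Op 6: register job_A */12 -> active={job_A:*/12, job_C:*/4}
Op 7: register job_C */3 -> active={job_A:*/12, job_C:*/3}
Op 8: register job_B */4 -> active={job_A:*/12, job_B:*/4, job_C:*/3}
Op 9: register job_B */11 -> active={job_A:*/12, job_B:*/11, job_C:*/3}
Op 10: register job_A */6 -> active={job_A:*/6, job_B:*/11, job_C:*/3}
  job_A: interval 6, next fire after T=153 is 156
  job_B: interval 11, next fire after T=153 is 154
  job_C: interval 3, next fire after T=153 is 156
Earliest = 154, winner (lex tiebreak) = job_B

Answer: job_B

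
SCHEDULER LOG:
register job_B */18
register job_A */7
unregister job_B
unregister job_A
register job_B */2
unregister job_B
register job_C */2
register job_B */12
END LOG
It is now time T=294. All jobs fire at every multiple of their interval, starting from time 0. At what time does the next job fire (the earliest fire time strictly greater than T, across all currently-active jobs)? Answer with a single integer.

Op 1: register job_B */18 -> active={job_B:*/18}
Op 2: register job_A */7 -> active={job_A:*/7, job_B:*/18}
Op 3: unregister job_B -> active={job_A:*/7}
Op 4: unregister job_A -> active={}
Op 5: register job_B */2 -> active={job_B:*/2}
Op 6: unregister job_B -> active={}
Op 7: register job_C */2 -> active={job_C:*/2}
Op 8: register job_B */12 -> active={job_B:*/12, job_C:*/2}
  job_B: interval 12, next fire after T=294 is 300
  job_C: interval 2, next fire after T=294 is 296
Earliest fire time = 296 (job job_C)

Answer: 296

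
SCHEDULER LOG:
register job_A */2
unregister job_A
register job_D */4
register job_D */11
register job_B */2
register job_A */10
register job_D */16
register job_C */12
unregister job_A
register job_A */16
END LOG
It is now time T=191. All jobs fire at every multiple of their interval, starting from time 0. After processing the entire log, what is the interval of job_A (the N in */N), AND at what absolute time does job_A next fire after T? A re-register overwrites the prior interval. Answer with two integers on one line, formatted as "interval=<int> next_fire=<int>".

Answer: interval=16 next_fire=192

Derivation:
Op 1: register job_A */2 -> active={job_A:*/2}
Op 2: unregister job_A -> active={}
Op 3: register job_D */4 -> active={job_D:*/4}
Op 4: register job_D */11 -> active={job_D:*/11}
Op 5: register job_B */2 -> active={job_B:*/2, job_D:*/11}
Op 6: register job_A */10 -> active={job_A:*/10, job_B:*/2, job_D:*/11}
Op 7: register job_D */16 -> active={job_A:*/10, job_B:*/2, job_D:*/16}
Op 8: register job_C */12 -> active={job_A:*/10, job_B:*/2, job_C:*/12, job_D:*/16}
Op 9: unregister job_A -> active={job_B:*/2, job_C:*/12, job_D:*/16}
Op 10: register job_A */16 -> active={job_A:*/16, job_B:*/2, job_C:*/12, job_D:*/16}
Final interval of job_A = 16
Next fire of job_A after T=191: (191//16+1)*16 = 192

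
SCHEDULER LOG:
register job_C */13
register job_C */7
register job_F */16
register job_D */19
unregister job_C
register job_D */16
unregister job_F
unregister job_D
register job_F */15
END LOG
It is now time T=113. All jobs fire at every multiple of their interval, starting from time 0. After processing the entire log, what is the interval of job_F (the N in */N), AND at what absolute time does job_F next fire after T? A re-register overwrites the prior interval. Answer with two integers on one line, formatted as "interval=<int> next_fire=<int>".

Answer: interval=15 next_fire=120

Derivation:
Op 1: register job_C */13 -> active={job_C:*/13}
Op 2: register job_C */7 -> active={job_C:*/7}
Op 3: register job_F */16 -> active={job_C:*/7, job_F:*/16}
Op 4: register job_D */19 -> active={job_C:*/7, job_D:*/19, job_F:*/16}
Op 5: unregister job_C -> active={job_D:*/19, job_F:*/16}
Op 6: register job_D */16 -> active={job_D:*/16, job_F:*/16}
Op 7: unregister job_F -> active={job_D:*/16}
Op 8: unregister job_D -> active={}
Op 9: register job_F */15 -> active={job_F:*/15}
Final interval of job_F = 15
Next fire of job_F after T=113: (113//15+1)*15 = 120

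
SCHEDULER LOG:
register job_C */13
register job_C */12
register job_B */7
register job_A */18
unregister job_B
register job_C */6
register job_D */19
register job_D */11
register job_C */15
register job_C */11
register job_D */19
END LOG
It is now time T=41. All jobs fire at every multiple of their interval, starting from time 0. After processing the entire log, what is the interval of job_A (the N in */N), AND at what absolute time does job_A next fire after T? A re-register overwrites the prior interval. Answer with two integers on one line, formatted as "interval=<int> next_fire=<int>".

Answer: interval=18 next_fire=54

Derivation:
Op 1: register job_C */13 -> active={job_C:*/13}
Op 2: register job_C */12 -> active={job_C:*/12}
Op 3: register job_B */7 -> active={job_B:*/7, job_C:*/12}
Op 4: register job_A */18 -> active={job_A:*/18, job_B:*/7, job_C:*/12}
Op 5: unregister job_B -> active={job_A:*/18, job_C:*/12}
Op 6: register job_C */6 -> active={job_A:*/18, job_C:*/6}
Op 7: register job_D */19 -> active={job_A:*/18, job_C:*/6, job_D:*/19}
Op 8: register job_D */11 -> active={job_A:*/18, job_C:*/6, job_D:*/11}
Op 9: register job_C */15 -> active={job_A:*/18, job_C:*/15, job_D:*/11}
Op 10: register job_C */11 -> active={job_A:*/18, job_C:*/11, job_D:*/11}
Op 11: register job_D */19 -> active={job_A:*/18, job_C:*/11, job_D:*/19}
Final interval of job_A = 18
Next fire of job_A after T=41: (41//18+1)*18 = 54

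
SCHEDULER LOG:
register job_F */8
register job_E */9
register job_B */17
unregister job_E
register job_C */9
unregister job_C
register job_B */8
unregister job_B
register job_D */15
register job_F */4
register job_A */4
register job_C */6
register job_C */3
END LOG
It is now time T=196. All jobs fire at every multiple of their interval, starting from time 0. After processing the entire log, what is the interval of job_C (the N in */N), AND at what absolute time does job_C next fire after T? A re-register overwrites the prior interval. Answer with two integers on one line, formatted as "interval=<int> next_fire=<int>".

Answer: interval=3 next_fire=198

Derivation:
Op 1: register job_F */8 -> active={job_F:*/8}
Op 2: register job_E */9 -> active={job_E:*/9, job_F:*/8}
Op 3: register job_B */17 -> active={job_B:*/17, job_E:*/9, job_F:*/8}
Op 4: unregister job_E -> active={job_B:*/17, job_F:*/8}
Op 5: register job_C */9 -> active={job_B:*/17, job_C:*/9, job_F:*/8}
Op 6: unregister job_C -> active={job_B:*/17, job_F:*/8}
Op 7: register job_B */8 -> active={job_B:*/8, job_F:*/8}
Op 8: unregister job_B -> active={job_F:*/8}
Op 9: register job_D */15 -> active={job_D:*/15, job_F:*/8}
Op 10: register job_F */4 -> active={job_D:*/15, job_F:*/4}
Op 11: register job_A */4 -> active={job_A:*/4, job_D:*/15, job_F:*/4}
Op 12: register job_C */6 -> active={job_A:*/4, job_C:*/6, job_D:*/15, job_F:*/4}
Op 13: register job_C */3 -> active={job_A:*/4, job_C:*/3, job_D:*/15, job_F:*/4}
Final interval of job_C = 3
Next fire of job_C after T=196: (196//3+1)*3 = 198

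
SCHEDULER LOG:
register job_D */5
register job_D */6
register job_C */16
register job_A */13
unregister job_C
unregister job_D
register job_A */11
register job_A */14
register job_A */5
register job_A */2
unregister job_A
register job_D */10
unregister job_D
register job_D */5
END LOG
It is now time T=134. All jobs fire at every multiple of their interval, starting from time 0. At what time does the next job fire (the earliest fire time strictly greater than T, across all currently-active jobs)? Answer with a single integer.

Op 1: register job_D */5 -> active={job_D:*/5}
Op 2: register job_D */6 -> active={job_D:*/6}
Op 3: register job_C */16 -> active={job_C:*/16, job_D:*/6}
Op 4: register job_A */13 -> active={job_A:*/13, job_C:*/16, job_D:*/6}
Op 5: unregister job_C -> active={job_A:*/13, job_D:*/6}
Op 6: unregister job_D -> active={job_A:*/13}
Op 7: register job_A */11 -> active={job_A:*/11}
Op 8: register job_A */14 -> active={job_A:*/14}
Op 9: register job_A */5 -> active={job_A:*/5}
Op 10: register job_A */2 -> active={job_A:*/2}
Op 11: unregister job_A -> active={}
Op 12: register job_D */10 -> active={job_D:*/10}
Op 13: unregister job_D -> active={}
Op 14: register job_D */5 -> active={job_D:*/5}
  job_D: interval 5, next fire after T=134 is 135
Earliest fire time = 135 (job job_D)

Answer: 135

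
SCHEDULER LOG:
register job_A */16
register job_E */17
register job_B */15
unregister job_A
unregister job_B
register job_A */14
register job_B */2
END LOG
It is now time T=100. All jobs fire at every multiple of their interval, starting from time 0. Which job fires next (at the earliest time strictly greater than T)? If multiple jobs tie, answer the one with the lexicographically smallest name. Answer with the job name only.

Op 1: register job_A */16 -> active={job_A:*/16}
Op 2: register job_E */17 -> active={job_A:*/16, job_E:*/17}
Op 3: register job_B */15 -> active={job_A:*/16, job_B:*/15, job_E:*/17}
Op 4: unregister job_A -> active={job_B:*/15, job_E:*/17}
Op 5: unregister job_B -> active={job_E:*/17}
Op 6: register job_A */14 -> active={job_A:*/14, job_E:*/17}
Op 7: register job_B */2 -> active={job_A:*/14, job_B:*/2, job_E:*/17}
  job_A: interval 14, next fire after T=100 is 112
  job_B: interval 2, next fire after T=100 is 102
  job_E: interval 17, next fire after T=100 is 102
Earliest = 102, winner (lex tiebreak) = job_B

Answer: job_B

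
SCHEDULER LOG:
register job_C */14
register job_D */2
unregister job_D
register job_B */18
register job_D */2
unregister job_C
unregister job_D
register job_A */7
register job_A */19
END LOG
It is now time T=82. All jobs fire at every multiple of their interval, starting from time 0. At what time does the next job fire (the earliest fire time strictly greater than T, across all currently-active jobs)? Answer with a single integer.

Op 1: register job_C */14 -> active={job_C:*/14}
Op 2: register job_D */2 -> active={job_C:*/14, job_D:*/2}
Op 3: unregister job_D -> active={job_C:*/14}
Op 4: register job_B */18 -> active={job_B:*/18, job_C:*/14}
Op 5: register job_D */2 -> active={job_B:*/18, job_C:*/14, job_D:*/2}
Op 6: unregister job_C -> active={job_B:*/18, job_D:*/2}
Op 7: unregister job_D -> active={job_B:*/18}
Op 8: register job_A */7 -> active={job_A:*/7, job_B:*/18}
Op 9: register job_A */19 -> active={job_A:*/19, job_B:*/18}
  job_A: interval 19, next fire after T=82 is 95
  job_B: interval 18, next fire after T=82 is 90
Earliest fire time = 90 (job job_B)

Answer: 90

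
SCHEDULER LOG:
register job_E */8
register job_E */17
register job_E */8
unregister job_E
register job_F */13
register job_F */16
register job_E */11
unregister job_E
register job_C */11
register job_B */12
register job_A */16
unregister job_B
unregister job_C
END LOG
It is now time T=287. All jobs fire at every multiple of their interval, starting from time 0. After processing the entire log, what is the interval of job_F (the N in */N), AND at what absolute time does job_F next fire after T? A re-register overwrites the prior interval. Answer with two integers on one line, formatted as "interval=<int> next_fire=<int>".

Op 1: register job_E */8 -> active={job_E:*/8}
Op 2: register job_E */17 -> active={job_E:*/17}
Op 3: register job_E */8 -> active={job_E:*/8}
Op 4: unregister job_E -> active={}
Op 5: register job_F */13 -> active={job_F:*/13}
Op 6: register job_F */16 -> active={job_F:*/16}
Op 7: register job_E */11 -> active={job_E:*/11, job_F:*/16}
Op 8: unregister job_E -> active={job_F:*/16}
Op 9: register job_C */11 -> active={job_C:*/11, job_F:*/16}
Op 10: register job_B */12 -> active={job_B:*/12, job_C:*/11, job_F:*/16}
Op 11: register job_A */16 -> active={job_A:*/16, job_B:*/12, job_C:*/11, job_F:*/16}
Op 12: unregister job_B -> active={job_A:*/16, job_C:*/11, job_F:*/16}
Op 13: unregister job_C -> active={job_A:*/16, job_F:*/16}
Final interval of job_F = 16
Next fire of job_F after T=287: (287//16+1)*16 = 288

Answer: interval=16 next_fire=288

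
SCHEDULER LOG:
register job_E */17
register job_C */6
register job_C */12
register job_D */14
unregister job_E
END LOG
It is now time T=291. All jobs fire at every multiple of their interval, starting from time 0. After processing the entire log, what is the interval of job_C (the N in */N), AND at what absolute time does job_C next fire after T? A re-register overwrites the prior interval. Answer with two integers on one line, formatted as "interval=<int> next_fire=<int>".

Op 1: register job_E */17 -> active={job_E:*/17}
Op 2: register job_C */6 -> active={job_C:*/6, job_E:*/17}
Op 3: register job_C */12 -> active={job_C:*/12, job_E:*/17}
Op 4: register job_D */14 -> active={job_C:*/12, job_D:*/14, job_E:*/17}
Op 5: unregister job_E -> active={job_C:*/12, job_D:*/14}
Final interval of job_C = 12
Next fire of job_C after T=291: (291//12+1)*12 = 300

Answer: interval=12 next_fire=300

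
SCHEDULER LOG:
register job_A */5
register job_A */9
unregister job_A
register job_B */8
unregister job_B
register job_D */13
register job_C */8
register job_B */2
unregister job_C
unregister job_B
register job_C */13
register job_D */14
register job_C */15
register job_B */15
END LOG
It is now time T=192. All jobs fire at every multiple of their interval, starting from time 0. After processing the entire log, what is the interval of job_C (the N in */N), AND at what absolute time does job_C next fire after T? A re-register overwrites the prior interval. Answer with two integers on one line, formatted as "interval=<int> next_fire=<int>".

Op 1: register job_A */5 -> active={job_A:*/5}
Op 2: register job_A */9 -> active={job_A:*/9}
Op 3: unregister job_A -> active={}
Op 4: register job_B */8 -> active={job_B:*/8}
Op 5: unregister job_B -> active={}
Op 6: register job_D */13 -> active={job_D:*/13}
Op 7: register job_C */8 -> active={job_C:*/8, job_D:*/13}
Op 8: register job_B */2 -> active={job_B:*/2, job_C:*/8, job_D:*/13}
Op 9: unregister job_C -> active={job_B:*/2, job_D:*/13}
Op 10: unregister job_B -> active={job_D:*/13}
Op 11: register job_C */13 -> active={job_C:*/13, job_D:*/13}
Op 12: register job_D */14 -> active={job_C:*/13, job_D:*/14}
Op 13: register job_C */15 -> active={job_C:*/15, job_D:*/14}
Op 14: register job_B */15 -> active={job_B:*/15, job_C:*/15, job_D:*/14}
Final interval of job_C = 15
Next fire of job_C after T=192: (192//15+1)*15 = 195

Answer: interval=15 next_fire=195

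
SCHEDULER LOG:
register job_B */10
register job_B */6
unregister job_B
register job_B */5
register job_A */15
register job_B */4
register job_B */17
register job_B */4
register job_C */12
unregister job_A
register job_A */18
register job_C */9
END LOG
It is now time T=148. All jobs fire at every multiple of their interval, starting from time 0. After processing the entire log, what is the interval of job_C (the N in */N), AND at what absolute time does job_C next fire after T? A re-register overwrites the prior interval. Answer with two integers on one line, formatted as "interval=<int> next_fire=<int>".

Answer: interval=9 next_fire=153

Derivation:
Op 1: register job_B */10 -> active={job_B:*/10}
Op 2: register job_B */6 -> active={job_B:*/6}
Op 3: unregister job_B -> active={}
Op 4: register job_B */5 -> active={job_B:*/5}
Op 5: register job_A */15 -> active={job_A:*/15, job_B:*/5}
Op 6: register job_B */4 -> active={job_A:*/15, job_B:*/4}
Op 7: register job_B */17 -> active={job_A:*/15, job_B:*/17}
Op 8: register job_B */4 -> active={job_A:*/15, job_B:*/4}
Op 9: register job_C */12 -> active={job_A:*/15, job_B:*/4, job_C:*/12}
Op 10: unregister job_A -> active={job_B:*/4, job_C:*/12}
Op 11: register job_A */18 -> active={job_A:*/18, job_B:*/4, job_C:*/12}
Op 12: register job_C */9 -> active={job_A:*/18, job_B:*/4, job_C:*/9}
Final interval of job_C = 9
Next fire of job_C after T=148: (148//9+1)*9 = 153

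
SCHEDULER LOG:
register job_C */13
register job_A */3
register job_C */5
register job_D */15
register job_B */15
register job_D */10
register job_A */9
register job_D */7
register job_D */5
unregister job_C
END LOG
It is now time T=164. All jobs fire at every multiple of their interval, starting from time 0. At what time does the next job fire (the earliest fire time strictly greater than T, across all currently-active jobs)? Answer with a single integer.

Op 1: register job_C */13 -> active={job_C:*/13}
Op 2: register job_A */3 -> active={job_A:*/3, job_C:*/13}
Op 3: register job_C */5 -> active={job_A:*/3, job_C:*/5}
Op 4: register job_D */15 -> active={job_A:*/3, job_C:*/5, job_D:*/15}
Op 5: register job_B */15 -> active={job_A:*/3, job_B:*/15, job_C:*/5, job_D:*/15}
Op 6: register job_D */10 -> active={job_A:*/3, job_B:*/15, job_C:*/5, job_D:*/10}
Op 7: register job_A */9 -> active={job_A:*/9, job_B:*/15, job_C:*/5, job_D:*/10}
Op 8: register job_D */7 -> active={job_A:*/9, job_B:*/15, job_C:*/5, job_D:*/7}
Op 9: register job_D */5 -> active={job_A:*/9, job_B:*/15, job_C:*/5, job_D:*/5}
Op 10: unregister job_C -> active={job_A:*/9, job_B:*/15, job_D:*/5}
  job_A: interval 9, next fire after T=164 is 171
  job_B: interval 15, next fire after T=164 is 165
  job_D: interval 5, next fire after T=164 is 165
Earliest fire time = 165 (job job_B)

Answer: 165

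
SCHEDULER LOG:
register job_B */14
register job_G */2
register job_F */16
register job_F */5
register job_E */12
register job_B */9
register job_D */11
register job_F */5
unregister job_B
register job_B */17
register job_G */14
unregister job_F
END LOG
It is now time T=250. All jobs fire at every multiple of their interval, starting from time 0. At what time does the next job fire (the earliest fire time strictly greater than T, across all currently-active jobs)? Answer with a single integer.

Answer: 252

Derivation:
Op 1: register job_B */14 -> active={job_B:*/14}
Op 2: register job_G */2 -> active={job_B:*/14, job_G:*/2}
Op 3: register job_F */16 -> active={job_B:*/14, job_F:*/16, job_G:*/2}
Op 4: register job_F */5 -> active={job_B:*/14, job_F:*/5, job_G:*/2}
Op 5: register job_E */12 -> active={job_B:*/14, job_E:*/12, job_F:*/5, job_G:*/2}
Op 6: register job_B */9 -> active={job_B:*/9, job_E:*/12, job_F:*/5, job_G:*/2}
Op 7: register job_D */11 -> active={job_B:*/9, job_D:*/11, job_E:*/12, job_F:*/5, job_G:*/2}
Op 8: register job_F */5 -> active={job_B:*/9, job_D:*/11, job_E:*/12, job_F:*/5, job_G:*/2}
Op 9: unregister job_B -> active={job_D:*/11, job_E:*/12, job_F:*/5, job_G:*/2}
Op 10: register job_B */17 -> active={job_B:*/17, job_D:*/11, job_E:*/12, job_F:*/5, job_G:*/2}
Op 11: register job_G */14 -> active={job_B:*/17, job_D:*/11, job_E:*/12, job_F:*/5, job_G:*/14}
Op 12: unregister job_F -> active={job_B:*/17, job_D:*/11, job_E:*/12, job_G:*/14}
  job_B: interval 17, next fire after T=250 is 255
  job_D: interval 11, next fire after T=250 is 253
  job_E: interval 12, next fire after T=250 is 252
  job_G: interval 14, next fire after T=250 is 252
Earliest fire time = 252 (job job_E)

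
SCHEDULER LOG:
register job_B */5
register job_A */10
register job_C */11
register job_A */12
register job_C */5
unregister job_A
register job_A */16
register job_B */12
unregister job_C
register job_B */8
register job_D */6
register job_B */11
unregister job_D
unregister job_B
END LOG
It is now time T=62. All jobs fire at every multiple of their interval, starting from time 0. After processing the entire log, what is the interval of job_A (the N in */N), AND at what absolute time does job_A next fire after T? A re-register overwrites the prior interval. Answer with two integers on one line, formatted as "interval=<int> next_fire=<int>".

Answer: interval=16 next_fire=64

Derivation:
Op 1: register job_B */5 -> active={job_B:*/5}
Op 2: register job_A */10 -> active={job_A:*/10, job_B:*/5}
Op 3: register job_C */11 -> active={job_A:*/10, job_B:*/5, job_C:*/11}
Op 4: register job_A */12 -> active={job_A:*/12, job_B:*/5, job_C:*/11}
Op 5: register job_C */5 -> active={job_A:*/12, job_B:*/5, job_C:*/5}
Op 6: unregister job_A -> active={job_B:*/5, job_C:*/5}
Op 7: register job_A */16 -> active={job_A:*/16, job_B:*/5, job_C:*/5}
Op 8: register job_B */12 -> active={job_A:*/16, job_B:*/12, job_C:*/5}
Op 9: unregister job_C -> active={job_A:*/16, job_B:*/12}
Op 10: register job_B */8 -> active={job_A:*/16, job_B:*/8}
Op 11: register job_D */6 -> active={job_A:*/16, job_B:*/8, job_D:*/6}
Op 12: register job_B */11 -> active={job_A:*/16, job_B:*/11, job_D:*/6}
Op 13: unregister job_D -> active={job_A:*/16, job_B:*/11}
Op 14: unregister job_B -> active={job_A:*/16}
Final interval of job_A = 16
Next fire of job_A after T=62: (62//16+1)*16 = 64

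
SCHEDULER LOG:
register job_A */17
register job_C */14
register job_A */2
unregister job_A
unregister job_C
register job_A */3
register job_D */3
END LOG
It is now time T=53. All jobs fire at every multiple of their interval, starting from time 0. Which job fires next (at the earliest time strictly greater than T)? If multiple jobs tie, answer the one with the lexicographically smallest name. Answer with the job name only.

Op 1: register job_A */17 -> active={job_A:*/17}
Op 2: register job_C */14 -> active={job_A:*/17, job_C:*/14}
Op 3: register job_A */2 -> active={job_A:*/2, job_C:*/14}
Op 4: unregister job_A -> active={job_C:*/14}
Op 5: unregister job_C -> active={}
Op 6: register job_A */3 -> active={job_A:*/3}
Op 7: register job_D */3 -> active={job_A:*/3, job_D:*/3}
  job_A: interval 3, next fire after T=53 is 54
  job_D: interval 3, next fire after T=53 is 54
Earliest = 54, winner (lex tiebreak) = job_A

Answer: job_A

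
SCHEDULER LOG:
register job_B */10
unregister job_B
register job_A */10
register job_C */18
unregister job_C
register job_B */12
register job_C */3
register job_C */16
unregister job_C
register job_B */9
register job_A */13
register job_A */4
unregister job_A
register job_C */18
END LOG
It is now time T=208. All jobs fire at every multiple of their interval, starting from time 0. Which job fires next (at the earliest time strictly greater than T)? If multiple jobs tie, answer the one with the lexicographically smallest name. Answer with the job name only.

Answer: job_B

Derivation:
Op 1: register job_B */10 -> active={job_B:*/10}
Op 2: unregister job_B -> active={}
Op 3: register job_A */10 -> active={job_A:*/10}
Op 4: register job_C */18 -> active={job_A:*/10, job_C:*/18}
Op 5: unregister job_C -> active={job_A:*/10}
Op 6: register job_B */12 -> active={job_A:*/10, job_B:*/12}
Op 7: register job_C */3 -> active={job_A:*/10, job_B:*/12, job_C:*/3}
Op 8: register job_C */16 -> active={job_A:*/10, job_B:*/12, job_C:*/16}
Op 9: unregister job_C -> active={job_A:*/10, job_B:*/12}
Op 10: register job_B */9 -> active={job_A:*/10, job_B:*/9}
Op 11: register job_A */13 -> active={job_A:*/13, job_B:*/9}
Op 12: register job_A */4 -> active={job_A:*/4, job_B:*/9}
Op 13: unregister job_A -> active={job_B:*/9}
Op 14: register job_C */18 -> active={job_B:*/9, job_C:*/18}
  job_B: interval 9, next fire after T=208 is 216
  job_C: interval 18, next fire after T=208 is 216
Earliest = 216, winner (lex tiebreak) = job_B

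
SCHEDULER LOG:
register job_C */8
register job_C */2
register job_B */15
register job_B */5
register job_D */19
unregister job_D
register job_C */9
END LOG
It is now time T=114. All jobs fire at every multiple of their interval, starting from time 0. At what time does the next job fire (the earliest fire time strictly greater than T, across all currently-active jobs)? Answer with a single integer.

Op 1: register job_C */8 -> active={job_C:*/8}
Op 2: register job_C */2 -> active={job_C:*/2}
Op 3: register job_B */15 -> active={job_B:*/15, job_C:*/2}
Op 4: register job_B */5 -> active={job_B:*/5, job_C:*/2}
Op 5: register job_D */19 -> active={job_B:*/5, job_C:*/2, job_D:*/19}
Op 6: unregister job_D -> active={job_B:*/5, job_C:*/2}
Op 7: register job_C */9 -> active={job_B:*/5, job_C:*/9}
  job_B: interval 5, next fire after T=114 is 115
  job_C: interval 9, next fire after T=114 is 117
Earliest fire time = 115 (job job_B)

Answer: 115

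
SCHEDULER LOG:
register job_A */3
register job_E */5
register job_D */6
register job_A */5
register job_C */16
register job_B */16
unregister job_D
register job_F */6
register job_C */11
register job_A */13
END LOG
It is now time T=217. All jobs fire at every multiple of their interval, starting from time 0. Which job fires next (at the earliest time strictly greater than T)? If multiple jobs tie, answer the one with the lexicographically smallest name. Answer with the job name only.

Op 1: register job_A */3 -> active={job_A:*/3}
Op 2: register job_E */5 -> active={job_A:*/3, job_E:*/5}
Op 3: register job_D */6 -> active={job_A:*/3, job_D:*/6, job_E:*/5}
Op 4: register job_A */5 -> active={job_A:*/5, job_D:*/6, job_E:*/5}
Op 5: register job_C */16 -> active={job_A:*/5, job_C:*/16, job_D:*/6, job_E:*/5}
Op 6: register job_B */16 -> active={job_A:*/5, job_B:*/16, job_C:*/16, job_D:*/6, job_E:*/5}
Op 7: unregister job_D -> active={job_A:*/5, job_B:*/16, job_C:*/16, job_E:*/5}
Op 8: register job_F */6 -> active={job_A:*/5, job_B:*/16, job_C:*/16, job_E:*/5, job_F:*/6}
Op 9: register job_C */11 -> active={job_A:*/5, job_B:*/16, job_C:*/11, job_E:*/5, job_F:*/6}
Op 10: register job_A */13 -> active={job_A:*/13, job_B:*/16, job_C:*/11, job_E:*/5, job_F:*/6}
  job_A: interval 13, next fire after T=217 is 221
  job_B: interval 16, next fire after T=217 is 224
  job_C: interval 11, next fire after T=217 is 220
  job_E: interval 5, next fire after T=217 is 220
  job_F: interval 6, next fire after T=217 is 222
Earliest = 220, winner (lex tiebreak) = job_C

Answer: job_C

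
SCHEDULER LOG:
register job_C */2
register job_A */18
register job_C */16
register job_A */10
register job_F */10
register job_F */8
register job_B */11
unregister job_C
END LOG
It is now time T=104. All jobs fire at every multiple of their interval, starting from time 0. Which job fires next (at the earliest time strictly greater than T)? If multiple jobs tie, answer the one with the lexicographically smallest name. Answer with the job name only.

Op 1: register job_C */2 -> active={job_C:*/2}
Op 2: register job_A */18 -> active={job_A:*/18, job_C:*/2}
Op 3: register job_C */16 -> active={job_A:*/18, job_C:*/16}
Op 4: register job_A */10 -> active={job_A:*/10, job_C:*/16}
Op 5: register job_F */10 -> active={job_A:*/10, job_C:*/16, job_F:*/10}
Op 6: register job_F */8 -> active={job_A:*/10, job_C:*/16, job_F:*/8}
Op 7: register job_B */11 -> active={job_A:*/10, job_B:*/11, job_C:*/16, job_F:*/8}
Op 8: unregister job_C -> active={job_A:*/10, job_B:*/11, job_F:*/8}
  job_A: interval 10, next fire after T=104 is 110
  job_B: interval 11, next fire after T=104 is 110
  job_F: interval 8, next fire after T=104 is 112
Earliest = 110, winner (lex tiebreak) = job_A

Answer: job_A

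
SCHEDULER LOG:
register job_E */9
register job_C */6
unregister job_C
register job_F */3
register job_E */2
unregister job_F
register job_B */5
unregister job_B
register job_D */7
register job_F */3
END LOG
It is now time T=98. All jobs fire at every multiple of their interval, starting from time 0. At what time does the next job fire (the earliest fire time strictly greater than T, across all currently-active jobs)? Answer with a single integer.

Answer: 99

Derivation:
Op 1: register job_E */9 -> active={job_E:*/9}
Op 2: register job_C */6 -> active={job_C:*/6, job_E:*/9}
Op 3: unregister job_C -> active={job_E:*/9}
Op 4: register job_F */3 -> active={job_E:*/9, job_F:*/3}
Op 5: register job_E */2 -> active={job_E:*/2, job_F:*/3}
Op 6: unregister job_F -> active={job_E:*/2}
Op 7: register job_B */5 -> active={job_B:*/5, job_E:*/2}
Op 8: unregister job_B -> active={job_E:*/2}
Op 9: register job_D */7 -> active={job_D:*/7, job_E:*/2}
Op 10: register job_F */3 -> active={job_D:*/7, job_E:*/2, job_F:*/3}
  job_D: interval 7, next fire after T=98 is 105
  job_E: interval 2, next fire after T=98 is 100
  job_F: interval 3, next fire after T=98 is 99
Earliest fire time = 99 (job job_F)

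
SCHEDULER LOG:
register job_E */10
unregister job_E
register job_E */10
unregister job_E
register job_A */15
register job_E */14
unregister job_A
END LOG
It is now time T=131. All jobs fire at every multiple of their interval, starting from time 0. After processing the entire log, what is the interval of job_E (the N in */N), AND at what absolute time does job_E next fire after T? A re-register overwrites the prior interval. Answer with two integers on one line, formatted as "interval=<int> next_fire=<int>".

Answer: interval=14 next_fire=140

Derivation:
Op 1: register job_E */10 -> active={job_E:*/10}
Op 2: unregister job_E -> active={}
Op 3: register job_E */10 -> active={job_E:*/10}
Op 4: unregister job_E -> active={}
Op 5: register job_A */15 -> active={job_A:*/15}
Op 6: register job_E */14 -> active={job_A:*/15, job_E:*/14}
Op 7: unregister job_A -> active={job_E:*/14}
Final interval of job_E = 14
Next fire of job_E after T=131: (131//14+1)*14 = 140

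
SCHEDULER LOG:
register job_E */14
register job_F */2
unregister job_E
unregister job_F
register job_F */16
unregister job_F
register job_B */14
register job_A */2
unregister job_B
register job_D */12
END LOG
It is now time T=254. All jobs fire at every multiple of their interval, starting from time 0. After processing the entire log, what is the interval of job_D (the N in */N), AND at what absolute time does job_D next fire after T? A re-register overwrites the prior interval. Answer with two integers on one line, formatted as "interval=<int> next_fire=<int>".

Op 1: register job_E */14 -> active={job_E:*/14}
Op 2: register job_F */2 -> active={job_E:*/14, job_F:*/2}
Op 3: unregister job_E -> active={job_F:*/2}
Op 4: unregister job_F -> active={}
Op 5: register job_F */16 -> active={job_F:*/16}
Op 6: unregister job_F -> active={}
Op 7: register job_B */14 -> active={job_B:*/14}
Op 8: register job_A */2 -> active={job_A:*/2, job_B:*/14}
Op 9: unregister job_B -> active={job_A:*/2}
Op 10: register job_D */12 -> active={job_A:*/2, job_D:*/12}
Final interval of job_D = 12
Next fire of job_D after T=254: (254//12+1)*12 = 264

Answer: interval=12 next_fire=264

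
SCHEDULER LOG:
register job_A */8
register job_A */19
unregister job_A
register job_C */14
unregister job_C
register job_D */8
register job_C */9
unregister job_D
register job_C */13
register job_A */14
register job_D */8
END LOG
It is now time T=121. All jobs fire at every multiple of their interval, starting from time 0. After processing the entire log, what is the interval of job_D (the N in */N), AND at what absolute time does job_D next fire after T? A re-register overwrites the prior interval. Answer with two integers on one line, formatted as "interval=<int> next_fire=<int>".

Answer: interval=8 next_fire=128

Derivation:
Op 1: register job_A */8 -> active={job_A:*/8}
Op 2: register job_A */19 -> active={job_A:*/19}
Op 3: unregister job_A -> active={}
Op 4: register job_C */14 -> active={job_C:*/14}
Op 5: unregister job_C -> active={}
Op 6: register job_D */8 -> active={job_D:*/8}
Op 7: register job_C */9 -> active={job_C:*/9, job_D:*/8}
Op 8: unregister job_D -> active={job_C:*/9}
Op 9: register job_C */13 -> active={job_C:*/13}
Op 10: register job_A */14 -> active={job_A:*/14, job_C:*/13}
Op 11: register job_D */8 -> active={job_A:*/14, job_C:*/13, job_D:*/8}
Final interval of job_D = 8
Next fire of job_D after T=121: (121//8+1)*8 = 128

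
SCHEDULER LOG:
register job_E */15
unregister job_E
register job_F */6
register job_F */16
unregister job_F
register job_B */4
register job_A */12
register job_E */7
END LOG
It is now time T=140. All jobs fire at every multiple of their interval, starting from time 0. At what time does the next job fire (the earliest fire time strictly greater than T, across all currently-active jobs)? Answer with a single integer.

Answer: 144

Derivation:
Op 1: register job_E */15 -> active={job_E:*/15}
Op 2: unregister job_E -> active={}
Op 3: register job_F */6 -> active={job_F:*/6}
Op 4: register job_F */16 -> active={job_F:*/16}
Op 5: unregister job_F -> active={}
Op 6: register job_B */4 -> active={job_B:*/4}
Op 7: register job_A */12 -> active={job_A:*/12, job_B:*/4}
Op 8: register job_E */7 -> active={job_A:*/12, job_B:*/4, job_E:*/7}
  job_A: interval 12, next fire after T=140 is 144
  job_B: interval 4, next fire after T=140 is 144
  job_E: interval 7, next fire after T=140 is 147
Earliest fire time = 144 (job job_A)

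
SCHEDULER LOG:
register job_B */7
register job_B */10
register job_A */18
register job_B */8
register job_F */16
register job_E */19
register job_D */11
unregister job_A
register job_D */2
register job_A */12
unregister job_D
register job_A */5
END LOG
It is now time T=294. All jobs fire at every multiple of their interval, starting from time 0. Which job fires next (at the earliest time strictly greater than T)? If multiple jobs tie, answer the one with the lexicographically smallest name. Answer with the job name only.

Answer: job_A

Derivation:
Op 1: register job_B */7 -> active={job_B:*/7}
Op 2: register job_B */10 -> active={job_B:*/10}
Op 3: register job_A */18 -> active={job_A:*/18, job_B:*/10}
Op 4: register job_B */8 -> active={job_A:*/18, job_B:*/8}
Op 5: register job_F */16 -> active={job_A:*/18, job_B:*/8, job_F:*/16}
Op 6: register job_E */19 -> active={job_A:*/18, job_B:*/8, job_E:*/19, job_F:*/16}
Op 7: register job_D */11 -> active={job_A:*/18, job_B:*/8, job_D:*/11, job_E:*/19, job_F:*/16}
Op 8: unregister job_A -> active={job_B:*/8, job_D:*/11, job_E:*/19, job_F:*/16}
Op 9: register job_D */2 -> active={job_B:*/8, job_D:*/2, job_E:*/19, job_F:*/16}
Op 10: register job_A */12 -> active={job_A:*/12, job_B:*/8, job_D:*/2, job_E:*/19, job_F:*/16}
Op 11: unregister job_D -> active={job_A:*/12, job_B:*/8, job_E:*/19, job_F:*/16}
Op 12: register job_A */5 -> active={job_A:*/5, job_B:*/8, job_E:*/19, job_F:*/16}
  job_A: interval 5, next fire after T=294 is 295
  job_B: interval 8, next fire after T=294 is 296
  job_E: interval 19, next fire after T=294 is 304
  job_F: interval 16, next fire after T=294 is 304
Earliest = 295, winner (lex tiebreak) = job_A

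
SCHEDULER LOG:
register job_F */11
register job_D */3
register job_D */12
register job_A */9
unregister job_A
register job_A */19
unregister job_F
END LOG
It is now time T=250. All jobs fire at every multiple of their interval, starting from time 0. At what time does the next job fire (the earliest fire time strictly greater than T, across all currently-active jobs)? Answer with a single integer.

Op 1: register job_F */11 -> active={job_F:*/11}
Op 2: register job_D */3 -> active={job_D:*/3, job_F:*/11}
Op 3: register job_D */12 -> active={job_D:*/12, job_F:*/11}
Op 4: register job_A */9 -> active={job_A:*/9, job_D:*/12, job_F:*/11}
Op 5: unregister job_A -> active={job_D:*/12, job_F:*/11}
Op 6: register job_A */19 -> active={job_A:*/19, job_D:*/12, job_F:*/11}
Op 7: unregister job_F -> active={job_A:*/19, job_D:*/12}
  job_A: interval 19, next fire after T=250 is 266
  job_D: interval 12, next fire after T=250 is 252
Earliest fire time = 252 (job job_D)

Answer: 252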